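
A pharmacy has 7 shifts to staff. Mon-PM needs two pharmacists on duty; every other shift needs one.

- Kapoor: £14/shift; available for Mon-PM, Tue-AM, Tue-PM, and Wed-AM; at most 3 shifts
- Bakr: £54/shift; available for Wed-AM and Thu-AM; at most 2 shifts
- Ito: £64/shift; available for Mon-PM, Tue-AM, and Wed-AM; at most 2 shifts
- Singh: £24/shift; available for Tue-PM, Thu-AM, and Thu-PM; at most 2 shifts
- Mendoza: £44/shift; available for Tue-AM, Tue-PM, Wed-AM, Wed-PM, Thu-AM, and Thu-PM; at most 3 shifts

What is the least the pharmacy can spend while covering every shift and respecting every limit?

Mon-PM can only be covered by Kapoor and Ito, so that assignment is forced.
Wed-PM can only be covered by Mendoza, so that assignment is forced.
Picking the cheapest available pharmacist for each shift independently would cost £212, but that ignores the shift limits.
An optimal schedule: Mon-PM→Kapoor+Ito, Tue-AM→Kapoor, Tue-PM→Kapoor, Wed-AM→Mendoza, Wed-PM→Mendoza, Thu-AM→Singh, Thu-PM→Singh.
Total: 14 + 64 + 14 + 14 + 44 + 44 + 24 + 24 = £242.

£242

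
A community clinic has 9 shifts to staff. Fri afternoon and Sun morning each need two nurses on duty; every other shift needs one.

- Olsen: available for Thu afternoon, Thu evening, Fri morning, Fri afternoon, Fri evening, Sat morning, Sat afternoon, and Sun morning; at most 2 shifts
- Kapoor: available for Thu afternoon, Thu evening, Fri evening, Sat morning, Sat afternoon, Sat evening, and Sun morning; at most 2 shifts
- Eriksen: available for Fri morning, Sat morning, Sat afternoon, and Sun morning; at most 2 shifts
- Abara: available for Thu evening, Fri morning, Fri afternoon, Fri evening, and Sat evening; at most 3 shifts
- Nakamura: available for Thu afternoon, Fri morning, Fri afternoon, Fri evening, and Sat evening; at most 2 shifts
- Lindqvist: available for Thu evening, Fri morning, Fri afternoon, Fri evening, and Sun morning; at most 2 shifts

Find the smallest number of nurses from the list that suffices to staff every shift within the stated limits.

5

11 slots to fill and no one can take more than 3, so at least ⌈11/3⌉ = 4 nurses are needed.
Any 4 nurses together have capacity at most 3+2+2+2 = 9 < 11 slots, so 4 can never suffice.
Olsen, Kapoor, Eriksen, Abara, and Nakamura alone can cover everything: Thu afternoon→Olsen, Thu evening→Olsen, Fri morning→Abara, Fri afternoon→Abara+Nakamura, Fri evening→Nakamura, Sat morning→Kapoor, Sat afternoon→Eriksen, Sat evening→Abara, Sun morning→Kapoor+Eriksen.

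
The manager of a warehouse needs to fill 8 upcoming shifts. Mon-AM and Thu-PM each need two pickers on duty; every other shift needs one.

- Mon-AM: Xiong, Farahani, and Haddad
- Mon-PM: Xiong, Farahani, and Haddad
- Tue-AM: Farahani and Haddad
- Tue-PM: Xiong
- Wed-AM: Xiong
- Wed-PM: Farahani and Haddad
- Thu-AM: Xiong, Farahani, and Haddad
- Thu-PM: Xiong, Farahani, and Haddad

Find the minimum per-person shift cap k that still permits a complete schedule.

4

With 3 pickers and 10 worker-slots to fill, someone must work at least ⌈10/3⌉ = 4 shifts, so k ≥ 4.
k = 4 works: Mon-AM→Xiong+Farahani, Mon-PM→Xiong, Tue-AM→Farahani, Tue-PM→Xiong, Wed-AM→Xiong, Wed-PM→Farahani, Thu-AM→Haddad, Thu-PM→Farahani+Haddad.
Loads: Xiong 4, Farahani 4, Haddad 2 — all ≤ 4.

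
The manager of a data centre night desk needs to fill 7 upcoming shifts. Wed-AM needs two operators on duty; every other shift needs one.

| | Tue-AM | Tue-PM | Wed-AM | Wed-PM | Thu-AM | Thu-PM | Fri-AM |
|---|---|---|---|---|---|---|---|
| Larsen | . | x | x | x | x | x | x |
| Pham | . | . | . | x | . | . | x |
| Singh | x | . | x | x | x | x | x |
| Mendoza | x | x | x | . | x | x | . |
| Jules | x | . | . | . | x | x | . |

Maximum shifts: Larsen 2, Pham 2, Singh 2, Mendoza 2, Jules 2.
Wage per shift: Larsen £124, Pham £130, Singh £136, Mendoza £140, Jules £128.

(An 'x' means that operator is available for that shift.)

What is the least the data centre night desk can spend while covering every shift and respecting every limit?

£1036

Picking the cheapest available operator for each shift independently would cost £1008, but that ignores the shift limits.
An optimal schedule: Tue-AM→Jules, Tue-PM→Larsen, Wed-AM→Larsen+Singh, Wed-PM→Pham, Thu-AM→Jules, Thu-PM→Singh, Fri-AM→Pham.
Total: 128 + 124 + 124 + 136 + 130 + 128 + 136 + 130 = £1036.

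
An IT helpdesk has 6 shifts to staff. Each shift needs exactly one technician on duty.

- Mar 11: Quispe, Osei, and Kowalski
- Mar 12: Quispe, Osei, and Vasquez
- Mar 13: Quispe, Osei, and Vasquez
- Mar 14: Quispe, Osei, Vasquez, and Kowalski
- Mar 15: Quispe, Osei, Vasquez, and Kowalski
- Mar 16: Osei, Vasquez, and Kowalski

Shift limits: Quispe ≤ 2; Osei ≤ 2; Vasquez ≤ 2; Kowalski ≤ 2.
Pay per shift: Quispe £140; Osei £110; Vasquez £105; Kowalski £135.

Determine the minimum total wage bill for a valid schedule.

£700

Picking the cheapest available technician for each shift independently would cost £635, but that ignores the shift limits.
An optimal schedule: Mar 11→Osei, Mar 12→Vasquez, Mar 13→Vasquez, Mar 14→Kowalski, Mar 15→Kowalski, Mar 16→Osei.
Total: 110 + 105 + 105 + 135 + 135 + 110 = £700.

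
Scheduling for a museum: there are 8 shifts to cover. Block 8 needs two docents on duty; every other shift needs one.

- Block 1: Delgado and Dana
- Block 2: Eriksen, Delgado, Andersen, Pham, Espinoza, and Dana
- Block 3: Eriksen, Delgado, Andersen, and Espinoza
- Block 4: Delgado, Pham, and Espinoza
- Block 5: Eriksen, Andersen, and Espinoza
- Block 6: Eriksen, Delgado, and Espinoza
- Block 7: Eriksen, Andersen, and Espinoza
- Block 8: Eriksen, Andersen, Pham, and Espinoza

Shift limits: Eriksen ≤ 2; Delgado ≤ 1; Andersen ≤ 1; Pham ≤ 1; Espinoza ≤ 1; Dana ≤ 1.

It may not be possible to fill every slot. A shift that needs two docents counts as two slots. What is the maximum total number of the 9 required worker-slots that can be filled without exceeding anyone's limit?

Total capacity across all docents is 2+1+1+1+1+1 = 7, and 9 slots are needed, so at most 7 can be filled.
An assignment achieving 7: Block 1→Delgado, Block 2→Dana, Block 3→Espinoza, Block 4→Pham, Block 5→Eriksen, Block 6→Eriksen, Block 7→Andersen.
Loads: Eriksen 2/2, Delgado 1/1, Andersen 1/1, Pham 1/1, Espinoza 1/1, Dana 1/1.

7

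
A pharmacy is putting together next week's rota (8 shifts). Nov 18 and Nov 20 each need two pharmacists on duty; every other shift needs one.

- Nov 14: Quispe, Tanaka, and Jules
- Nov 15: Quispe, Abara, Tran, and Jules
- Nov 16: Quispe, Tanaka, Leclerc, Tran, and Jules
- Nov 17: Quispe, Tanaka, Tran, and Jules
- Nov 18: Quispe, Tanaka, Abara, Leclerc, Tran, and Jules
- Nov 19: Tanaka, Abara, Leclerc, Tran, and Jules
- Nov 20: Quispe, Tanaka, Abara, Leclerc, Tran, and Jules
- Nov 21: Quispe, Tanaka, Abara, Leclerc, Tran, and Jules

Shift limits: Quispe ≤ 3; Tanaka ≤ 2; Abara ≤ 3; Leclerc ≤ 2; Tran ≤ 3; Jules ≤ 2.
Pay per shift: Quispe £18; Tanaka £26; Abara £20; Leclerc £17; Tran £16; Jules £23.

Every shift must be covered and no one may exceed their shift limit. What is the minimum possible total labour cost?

£176

Picking the cheapest available pharmacist for each shift independently would cost £164, but that ignores the shift limits.
An optimal schedule: Nov 14→Quispe, Nov 15→Tran, Nov 16→Tran, Nov 17→Tran, Nov 18→Quispe+Abara, Nov 19→Leclerc, Nov 20→Quispe+Abara, Nov 21→Leclerc.
Total: 18 + 16 + 16 + 16 + 18 + 20 + 17 + 18 + 20 + 17 = £176.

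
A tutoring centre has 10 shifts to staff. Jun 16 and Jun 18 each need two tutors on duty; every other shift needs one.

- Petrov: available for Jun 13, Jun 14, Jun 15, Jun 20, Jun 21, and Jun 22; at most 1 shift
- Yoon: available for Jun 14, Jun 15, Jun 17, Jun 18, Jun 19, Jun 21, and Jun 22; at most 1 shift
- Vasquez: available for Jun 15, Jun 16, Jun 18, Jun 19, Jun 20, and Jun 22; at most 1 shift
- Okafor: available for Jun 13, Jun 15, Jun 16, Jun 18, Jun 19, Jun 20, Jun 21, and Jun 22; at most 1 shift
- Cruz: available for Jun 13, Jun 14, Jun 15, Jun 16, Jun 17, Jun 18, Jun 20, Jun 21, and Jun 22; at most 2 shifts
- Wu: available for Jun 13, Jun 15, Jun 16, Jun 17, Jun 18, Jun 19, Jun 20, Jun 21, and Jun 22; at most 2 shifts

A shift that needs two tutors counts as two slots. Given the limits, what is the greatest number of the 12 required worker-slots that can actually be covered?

8

Total capacity across all tutors is 1+1+1+1+2+2 = 8, and 12 slots are needed, so at most 8 can be filled.
An assignment achieving 8: Jun 13→Okafor, Jun 14→Petrov, Jun 16→Vasquez+Cruz, Jun 17→Yoon, Jun 18→Cruz+Wu, Jun 19→Wu.
Loads: Petrov 1/1, Yoon 1/1, Vasquez 1/1, Okafor 1/1, Cruz 2/2, Wu 2/2.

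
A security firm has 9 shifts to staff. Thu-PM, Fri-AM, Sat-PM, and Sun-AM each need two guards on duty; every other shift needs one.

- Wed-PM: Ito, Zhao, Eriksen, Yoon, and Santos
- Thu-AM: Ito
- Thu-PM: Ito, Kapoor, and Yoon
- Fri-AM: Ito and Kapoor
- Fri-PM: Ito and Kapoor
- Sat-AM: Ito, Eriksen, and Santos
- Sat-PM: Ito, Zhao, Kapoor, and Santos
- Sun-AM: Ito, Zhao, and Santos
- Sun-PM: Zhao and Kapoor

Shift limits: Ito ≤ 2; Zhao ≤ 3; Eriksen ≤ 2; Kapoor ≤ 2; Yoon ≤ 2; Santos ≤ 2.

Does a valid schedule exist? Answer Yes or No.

No

Total capacity is 13 and 13 slots are needed, so capacity alone doesn't rule it out.
Shifts {Thu-AM, Thu-PM, Fri-AM, Fri-PM} need 6 worker-slots in total, but the guards available for any of those shifts (Ito, Kapoor, and Yoon) can supply at most 5 among them. So no valid schedule exists.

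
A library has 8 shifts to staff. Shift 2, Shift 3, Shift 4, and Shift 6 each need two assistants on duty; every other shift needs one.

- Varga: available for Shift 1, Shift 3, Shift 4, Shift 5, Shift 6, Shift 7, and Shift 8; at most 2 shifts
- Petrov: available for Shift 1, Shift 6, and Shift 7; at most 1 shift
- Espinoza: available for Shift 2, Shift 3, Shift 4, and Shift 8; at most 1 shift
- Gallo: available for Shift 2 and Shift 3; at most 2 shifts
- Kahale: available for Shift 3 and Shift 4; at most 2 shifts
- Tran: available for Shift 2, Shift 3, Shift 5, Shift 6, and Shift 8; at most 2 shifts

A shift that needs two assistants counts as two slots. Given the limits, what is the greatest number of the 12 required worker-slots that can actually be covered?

10

Total capacity across all assistants is 2+1+1+2+2+2 = 10, and 12 slots are needed, so at most 10 can be filled.
An assignment achieving 10: Shift 1→Varga, Shift 2→Espinoza+Gallo, Shift 3→Gallo+Kahale, Shift 4→Kahale, Shift 5→Varga, Shift 6→Tran, Shift 7→Petrov, Shift 8→Tran.
Loads: Varga 2/2, Petrov 1/1, Espinoza 1/1, Gallo 2/2, Kahale 2/2, Tran 2/2.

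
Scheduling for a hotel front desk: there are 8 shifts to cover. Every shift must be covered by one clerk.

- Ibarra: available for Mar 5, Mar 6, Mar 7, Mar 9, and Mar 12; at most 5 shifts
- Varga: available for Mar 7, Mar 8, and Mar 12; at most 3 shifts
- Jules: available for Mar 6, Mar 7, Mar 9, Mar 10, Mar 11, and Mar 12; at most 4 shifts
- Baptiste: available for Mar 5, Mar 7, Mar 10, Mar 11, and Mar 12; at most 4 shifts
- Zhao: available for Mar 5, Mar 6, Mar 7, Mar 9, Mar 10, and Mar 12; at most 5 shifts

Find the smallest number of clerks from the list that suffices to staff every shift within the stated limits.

3

8 slots to fill and no one can take more than 5, so at least ⌈8/5⌉ = 2 clerks are needed.
No set of 2 clerks can cover every shift (each such set leaves at least one shift with no one available or exceeds a cap).
Ibarra, Varga, and Jules alone can cover everything: Mar 5→Ibarra, Mar 6→Ibarra, Mar 7→Ibarra, Mar 8→Varga, Mar 9→Ibarra, Mar 10→Jules, Mar 11→Jules, Mar 12→Ibarra.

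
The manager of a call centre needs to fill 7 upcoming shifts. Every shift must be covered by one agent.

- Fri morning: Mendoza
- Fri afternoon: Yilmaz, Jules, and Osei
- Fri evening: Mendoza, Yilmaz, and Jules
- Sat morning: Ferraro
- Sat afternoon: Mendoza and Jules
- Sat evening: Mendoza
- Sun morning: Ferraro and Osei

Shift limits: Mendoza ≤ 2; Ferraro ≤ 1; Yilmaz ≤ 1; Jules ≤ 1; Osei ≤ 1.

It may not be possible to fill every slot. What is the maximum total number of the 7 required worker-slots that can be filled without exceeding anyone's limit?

6

Total capacity across all agents is 2+1+1+1+1 = 6, and 7 slots are needed, so at most 6 can be filled.
An assignment achieving 6: Fri morning→Mendoza, Fri afternoon→Yilmaz, Sat morning→Ferraro, Sat afternoon→Jules, Sat evening→Mendoza, Sun morning→Osei.
Loads: Mendoza 2/2, Ferraro 1/1, Yilmaz 1/1, Jules 1/1, Osei 1/1.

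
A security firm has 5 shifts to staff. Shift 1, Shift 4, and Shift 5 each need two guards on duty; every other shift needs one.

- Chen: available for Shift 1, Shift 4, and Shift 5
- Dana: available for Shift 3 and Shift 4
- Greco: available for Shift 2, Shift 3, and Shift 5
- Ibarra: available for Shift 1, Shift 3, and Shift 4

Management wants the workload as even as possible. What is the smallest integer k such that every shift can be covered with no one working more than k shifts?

2

With 4 guards and 8 worker-slots to fill, someone must work at least ⌈8/4⌉ = 2 shifts, so k ≥ 2.
k = 2 works: Shift 1→Chen+Ibarra, Shift 2→Greco, Shift 3→Dana, Shift 4→Dana+Ibarra, Shift 5→Chen+Greco.
Loads: Chen 2, Dana 2, Greco 2, Ibarra 2 — all ≤ 2.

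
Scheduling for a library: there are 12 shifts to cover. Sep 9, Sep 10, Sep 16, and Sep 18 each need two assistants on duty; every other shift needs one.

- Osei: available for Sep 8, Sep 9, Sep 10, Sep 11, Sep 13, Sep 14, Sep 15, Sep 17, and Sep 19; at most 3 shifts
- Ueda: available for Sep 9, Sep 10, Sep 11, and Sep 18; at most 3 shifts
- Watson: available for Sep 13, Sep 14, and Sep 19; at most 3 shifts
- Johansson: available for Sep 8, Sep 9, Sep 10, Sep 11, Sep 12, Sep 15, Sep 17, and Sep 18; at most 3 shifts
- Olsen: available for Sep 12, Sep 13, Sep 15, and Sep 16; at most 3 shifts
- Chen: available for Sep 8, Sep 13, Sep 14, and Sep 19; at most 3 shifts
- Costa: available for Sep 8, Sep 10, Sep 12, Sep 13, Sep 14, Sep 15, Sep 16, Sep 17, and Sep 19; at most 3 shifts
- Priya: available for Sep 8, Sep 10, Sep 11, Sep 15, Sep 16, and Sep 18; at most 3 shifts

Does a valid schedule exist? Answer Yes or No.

Yes

One valid schedule: Sep 8→Johansson, Sep 9→Osei+Ueda, Sep 10→Ueda+Costa, Sep 11→Osei, Sep 12→Johansson, Sep 13→Watson, Sep 14→Watson, Sep 15→Olsen, Sep 16→Olsen+Costa, Sep 17→Osei, Sep 18→Ueda+Johansson, Sep 19→Watson.
Loads: Osei 3/3, Ueda 3/3, Watson 3/3, Johansson 3/3, Olsen 2/3, Chen 0/3, Costa 2/3, Priya 0/3 — all within limits.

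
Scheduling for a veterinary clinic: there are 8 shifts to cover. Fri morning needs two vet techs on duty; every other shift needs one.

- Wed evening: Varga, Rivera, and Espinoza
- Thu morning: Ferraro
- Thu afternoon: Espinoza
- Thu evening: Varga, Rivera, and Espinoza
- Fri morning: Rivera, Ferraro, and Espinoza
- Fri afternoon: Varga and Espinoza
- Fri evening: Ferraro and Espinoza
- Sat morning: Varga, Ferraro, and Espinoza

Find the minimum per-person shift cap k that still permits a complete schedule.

With 4 vet techs and 9 worker-slots to fill, someone must work at least ⌈9/4⌉ = 3 shifts, so k ≥ 3.
k = 3 works: Wed evening→Varga, Thu morning→Ferraro, Thu afternoon→Espinoza, Thu evening→Varga, Fri morning→Rivera+Ferraro, Fri afternoon→Varga, Fri evening→Ferraro, Sat morning→Espinoza.
Loads: Varga 3, Rivera 1, Ferraro 3, Espinoza 2 — all ≤ 3.

3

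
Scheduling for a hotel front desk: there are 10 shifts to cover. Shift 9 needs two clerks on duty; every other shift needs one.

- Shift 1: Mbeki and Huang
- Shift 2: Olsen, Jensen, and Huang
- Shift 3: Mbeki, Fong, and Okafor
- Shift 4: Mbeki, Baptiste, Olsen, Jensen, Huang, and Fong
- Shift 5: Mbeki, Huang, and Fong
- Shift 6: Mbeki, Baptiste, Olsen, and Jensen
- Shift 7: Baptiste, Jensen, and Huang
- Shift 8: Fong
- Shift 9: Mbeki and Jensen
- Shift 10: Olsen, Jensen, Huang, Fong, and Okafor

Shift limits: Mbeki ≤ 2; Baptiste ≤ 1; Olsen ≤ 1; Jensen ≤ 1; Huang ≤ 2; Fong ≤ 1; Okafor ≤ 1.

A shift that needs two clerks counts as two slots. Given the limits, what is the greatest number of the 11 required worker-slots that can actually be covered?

9

Total capacity across all clerks is 2+1+1+1+2+1+1 = 9, and 11 slots are needed, so at most 9 can be filled.
An assignment achieving 9: Shift 1→Mbeki, Shift 2→Olsen, Shift 3→Okafor, Shift 5→Huang, Shift 7→Baptiste, Shift 8→Fong, Shift 9→Mbeki+Jensen, Shift 10→Huang.
Loads: Mbeki 2/2, Baptiste 1/1, Olsen 1/1, Jensen 1/1, Huang 2/2, Fong 1/1, Okafor 1/1.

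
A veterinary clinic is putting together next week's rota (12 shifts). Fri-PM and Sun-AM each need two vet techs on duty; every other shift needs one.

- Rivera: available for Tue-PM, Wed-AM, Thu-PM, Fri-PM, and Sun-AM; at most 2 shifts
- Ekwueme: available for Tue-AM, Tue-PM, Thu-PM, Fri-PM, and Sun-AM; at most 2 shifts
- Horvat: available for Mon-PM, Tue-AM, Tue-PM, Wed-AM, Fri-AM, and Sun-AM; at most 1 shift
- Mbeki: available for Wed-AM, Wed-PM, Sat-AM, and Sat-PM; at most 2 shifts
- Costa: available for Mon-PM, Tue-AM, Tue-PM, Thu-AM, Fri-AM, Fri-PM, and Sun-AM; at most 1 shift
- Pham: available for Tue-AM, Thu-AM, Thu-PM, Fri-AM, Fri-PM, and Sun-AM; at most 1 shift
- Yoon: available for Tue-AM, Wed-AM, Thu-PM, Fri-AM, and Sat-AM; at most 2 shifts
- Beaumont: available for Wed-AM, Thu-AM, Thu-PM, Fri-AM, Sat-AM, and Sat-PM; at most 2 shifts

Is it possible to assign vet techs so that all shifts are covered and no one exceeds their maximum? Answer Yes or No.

No

Total capacity is 2+2+1+2+1+1+2+2 = 13 but 14 worker-slots are needed — infeasible.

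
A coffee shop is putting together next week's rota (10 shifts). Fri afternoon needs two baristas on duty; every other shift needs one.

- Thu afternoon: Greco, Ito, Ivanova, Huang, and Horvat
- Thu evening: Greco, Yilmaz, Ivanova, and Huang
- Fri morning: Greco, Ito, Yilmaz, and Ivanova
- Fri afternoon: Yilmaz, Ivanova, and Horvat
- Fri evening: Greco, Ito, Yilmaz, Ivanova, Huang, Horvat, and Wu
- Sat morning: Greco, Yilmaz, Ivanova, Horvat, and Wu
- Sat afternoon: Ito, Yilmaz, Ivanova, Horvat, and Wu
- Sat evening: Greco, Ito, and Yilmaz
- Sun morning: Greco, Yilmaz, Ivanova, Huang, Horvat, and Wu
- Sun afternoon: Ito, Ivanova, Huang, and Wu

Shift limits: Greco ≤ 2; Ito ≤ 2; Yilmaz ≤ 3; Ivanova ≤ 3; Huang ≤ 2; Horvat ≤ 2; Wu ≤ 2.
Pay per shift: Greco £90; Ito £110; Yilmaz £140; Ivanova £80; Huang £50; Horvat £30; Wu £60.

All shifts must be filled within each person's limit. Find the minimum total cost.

£700

Picking the cheapest available barista for each shift independently would cost £530, but that ignores the shift limits.
An optimal schedule: Thu afternoon→Horvat, Thu evening→Huang, Fri morning→Ivanova, Fri afternoon→Horvat+Ivanova, Fri evening→Greco, Sat morning→Wu, Sat afternoon→Wu, Sat evening→Greco, Sun morning→Ivanova, Sun afternoon→Huang.
Total: 30 + 50 + 80 + 30 + 80 + 90 + 60 + 60 + 90 + 80 + 50 = £700.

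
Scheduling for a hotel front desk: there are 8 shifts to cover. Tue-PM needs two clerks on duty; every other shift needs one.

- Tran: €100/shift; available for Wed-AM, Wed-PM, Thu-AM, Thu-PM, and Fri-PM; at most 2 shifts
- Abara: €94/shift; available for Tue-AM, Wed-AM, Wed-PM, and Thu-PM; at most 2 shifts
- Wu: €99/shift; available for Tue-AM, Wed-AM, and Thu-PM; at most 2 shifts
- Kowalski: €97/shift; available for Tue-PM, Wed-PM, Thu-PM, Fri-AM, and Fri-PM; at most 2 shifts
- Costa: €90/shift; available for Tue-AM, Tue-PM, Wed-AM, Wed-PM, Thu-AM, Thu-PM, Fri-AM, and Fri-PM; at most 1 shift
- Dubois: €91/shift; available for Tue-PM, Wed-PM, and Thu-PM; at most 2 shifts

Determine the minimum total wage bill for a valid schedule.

€853

Picking the cheapest available clerk for each shift independently would cost €811, but that ignores the shift limits.
An optimal schedule: Tue-AM→Abara, Tue-PM→Dubois+Kowalski, Wed-AM→Abara, Wed-PM→Dubois, Thu-AM→Costa, Thu-PM→Wu, Fri-AM→Kowalski, Fri-PM→Tran.
Total: 94 + 91 + 97 + 94 + 91 + 90 + 99 + 97 + 100 = €853.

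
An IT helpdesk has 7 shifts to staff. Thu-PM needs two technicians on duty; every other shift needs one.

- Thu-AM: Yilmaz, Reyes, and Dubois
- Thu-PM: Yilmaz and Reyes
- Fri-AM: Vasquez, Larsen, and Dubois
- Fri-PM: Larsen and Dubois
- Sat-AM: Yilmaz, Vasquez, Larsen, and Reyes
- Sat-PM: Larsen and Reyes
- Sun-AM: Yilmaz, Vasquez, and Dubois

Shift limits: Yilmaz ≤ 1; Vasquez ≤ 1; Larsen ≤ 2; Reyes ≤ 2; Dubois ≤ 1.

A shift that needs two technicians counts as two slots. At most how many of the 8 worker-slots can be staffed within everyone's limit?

Total capacity across all technicians is 1+1+2+2+1 = 7, and 8 slots are needed, so at most 7 can be filled.
An assignment achieving 7: Thu-AM→Reyes, Thu-PM→Yilmaz+Reyes, Fri-AM→Vasquez, Fri-PM→Larsen, Sat-PM→Larsen, Sun-AM→Dubois.
Loads: Yilmaz 1/1, Vasquez 1/1, Larsen 2/2, Reyes 2/2, Dubois 1/1.

7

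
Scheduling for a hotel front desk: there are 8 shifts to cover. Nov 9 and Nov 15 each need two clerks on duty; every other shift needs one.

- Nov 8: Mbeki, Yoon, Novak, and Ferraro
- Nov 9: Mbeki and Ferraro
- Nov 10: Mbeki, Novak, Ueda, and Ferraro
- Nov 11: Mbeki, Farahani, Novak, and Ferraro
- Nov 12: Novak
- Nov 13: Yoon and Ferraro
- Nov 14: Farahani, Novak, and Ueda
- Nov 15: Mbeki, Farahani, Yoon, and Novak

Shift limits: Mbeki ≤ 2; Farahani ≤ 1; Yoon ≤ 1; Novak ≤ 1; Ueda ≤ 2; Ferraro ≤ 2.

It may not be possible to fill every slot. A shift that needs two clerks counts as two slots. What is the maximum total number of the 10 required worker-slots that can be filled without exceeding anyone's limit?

Total capacity across all clerks is 2+1+1+1+2+2 = 9, and 10 slots are needed, so at most 9 can be filled.
An assignment achieving 9: Nov 8→Mbeki, Nov 9→Mbeki+Ferraro, Nov 10→Ueda, Nov 11→Ferraro, Nov 12→Novak, Nov 13→Yoon, Nov 14→Ueda, Nov 15→Farahani.
Loads: Mbeki 2/2, Farahani 1/1, Yoon 1/1, Novak 1/1, Ueda 2/2, Ferraro 2/2.

9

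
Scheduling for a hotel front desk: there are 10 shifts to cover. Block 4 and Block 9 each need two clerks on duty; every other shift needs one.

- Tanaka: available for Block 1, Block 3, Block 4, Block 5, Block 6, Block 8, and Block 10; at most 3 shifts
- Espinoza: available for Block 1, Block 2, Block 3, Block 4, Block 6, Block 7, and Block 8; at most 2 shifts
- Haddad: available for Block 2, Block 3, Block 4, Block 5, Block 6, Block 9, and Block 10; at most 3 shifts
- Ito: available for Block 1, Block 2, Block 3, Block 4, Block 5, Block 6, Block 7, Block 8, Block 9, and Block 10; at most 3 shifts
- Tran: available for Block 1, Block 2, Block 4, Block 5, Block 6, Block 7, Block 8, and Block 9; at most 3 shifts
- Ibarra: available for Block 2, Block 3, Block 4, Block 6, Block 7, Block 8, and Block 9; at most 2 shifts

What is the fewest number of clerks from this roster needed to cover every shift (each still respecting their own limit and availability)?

4

12 slots to fill and no one can take more than 3, so at least ⌈12/3⌉ = 4 clerks are needed.
Tanaka, Haddad, Ito, and Tran alone can cover everything: Block 1→Tanaka, Block 2→Haddad, Block 3→Tanaka, Block 4→Ito+Tran, Block 5→Tran, Block 6→Tran, Block 7→Ito, Block 8→Tanaka, Block 9→Haddad+Ito, Block 10→Haddad.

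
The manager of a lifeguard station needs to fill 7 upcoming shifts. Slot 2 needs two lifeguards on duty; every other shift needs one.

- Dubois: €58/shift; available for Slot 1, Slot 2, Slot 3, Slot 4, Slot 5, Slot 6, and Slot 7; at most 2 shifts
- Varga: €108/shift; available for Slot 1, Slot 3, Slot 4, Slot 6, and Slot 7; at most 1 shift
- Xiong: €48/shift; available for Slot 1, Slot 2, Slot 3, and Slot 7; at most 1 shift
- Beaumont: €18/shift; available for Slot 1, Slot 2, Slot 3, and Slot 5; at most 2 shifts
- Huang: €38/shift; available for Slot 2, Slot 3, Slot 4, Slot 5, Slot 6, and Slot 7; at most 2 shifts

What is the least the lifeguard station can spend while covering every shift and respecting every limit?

Picking the cheapest available lifeguard for each shift independently would cost €224, but that ignores the shift limits.
An optimal schedule: Slot 1→Xiong, Slot 2→Beaumont+Huang, Slot 3→Beaumont, Slot 4→Dubois, Slot 5→Dubois, Slot 6→Varga, Slot 7→Huang.
Total: 48 + 18 + 38 + 18 + 58 + 58 + 108 + 38 = €384.

€384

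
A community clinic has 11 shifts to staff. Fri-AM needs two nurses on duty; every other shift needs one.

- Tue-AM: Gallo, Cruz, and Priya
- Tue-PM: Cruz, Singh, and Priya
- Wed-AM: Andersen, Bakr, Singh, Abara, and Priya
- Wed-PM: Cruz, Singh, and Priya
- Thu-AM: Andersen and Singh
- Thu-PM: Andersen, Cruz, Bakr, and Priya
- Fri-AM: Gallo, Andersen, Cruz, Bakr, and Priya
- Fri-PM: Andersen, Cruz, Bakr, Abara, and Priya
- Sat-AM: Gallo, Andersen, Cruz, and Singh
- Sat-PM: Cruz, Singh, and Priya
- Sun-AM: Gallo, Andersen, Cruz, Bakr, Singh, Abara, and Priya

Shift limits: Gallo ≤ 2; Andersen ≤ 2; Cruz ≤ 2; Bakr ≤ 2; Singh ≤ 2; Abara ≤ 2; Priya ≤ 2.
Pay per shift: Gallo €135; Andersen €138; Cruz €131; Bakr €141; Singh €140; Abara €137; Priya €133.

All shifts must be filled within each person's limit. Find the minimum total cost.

€1628

Picking the cheapest available nurse for each shift independently would cost €1583, but that ignores the shift limits.
An optimal schedule: Tue-AM→Cruz, Tue-PM→Cruz, Wed-AM→Abara, Wed-PM→Priya, Thu-AM→Andersen, Thu-PM→Priya, Fri-AM→Gallo+Andersen, Fri-PM→Abara, Sat-AM→Gallo, Sat-PM→Singh, Sun-AM→Singh.
Total: 131 + 131 + 137 + 133 + 138 + 133 + 135 + 138 + 137 + 135 + 140 + 140 = €1628.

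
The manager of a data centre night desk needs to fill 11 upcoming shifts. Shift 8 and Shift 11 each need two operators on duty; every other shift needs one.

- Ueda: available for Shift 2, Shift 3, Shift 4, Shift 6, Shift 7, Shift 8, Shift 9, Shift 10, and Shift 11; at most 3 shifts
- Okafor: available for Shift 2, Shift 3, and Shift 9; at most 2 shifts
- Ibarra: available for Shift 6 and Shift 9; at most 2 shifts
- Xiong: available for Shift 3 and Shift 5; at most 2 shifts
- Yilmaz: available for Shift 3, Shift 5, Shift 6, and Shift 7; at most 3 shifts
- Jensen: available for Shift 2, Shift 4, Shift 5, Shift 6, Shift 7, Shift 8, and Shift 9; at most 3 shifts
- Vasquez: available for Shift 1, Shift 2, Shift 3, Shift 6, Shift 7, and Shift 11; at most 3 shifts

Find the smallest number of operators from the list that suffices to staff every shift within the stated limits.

13 slots to fill and no one can take more than 3, so at least ⌈13/3⌉ = 5 operators are needed.
Ueda, Okafor, Ibarra, Jensen, and Vasquez alone can cover everything: Shift 1→Vasquez, Shift 2→Okafor, Shift 3→Okafor, Shift 4→Jensen, Shift 5→Jensen, Shift 6→Ibarra, Shift 7→Vasquez, Shift 8→Ueda+Jensen, Shift 9→Ibarra, Shift 10→Ueda, Shift 11→Ueda+Vasquez.

5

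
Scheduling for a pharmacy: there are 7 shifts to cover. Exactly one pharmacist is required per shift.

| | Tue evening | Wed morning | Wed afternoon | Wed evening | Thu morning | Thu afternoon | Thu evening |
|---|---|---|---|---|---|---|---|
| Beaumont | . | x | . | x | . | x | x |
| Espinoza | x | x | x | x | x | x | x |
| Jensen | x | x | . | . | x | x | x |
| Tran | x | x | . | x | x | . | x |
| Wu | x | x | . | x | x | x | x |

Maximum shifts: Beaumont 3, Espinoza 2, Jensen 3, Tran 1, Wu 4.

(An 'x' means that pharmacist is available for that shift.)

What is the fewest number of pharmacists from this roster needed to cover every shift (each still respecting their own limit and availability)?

3

7 slots to fill and no one can take more than 4, so at least ⌈7/4⌉ = 2 pharmacists are needed.
No set of 2 pharmacists can cover every shift (each such set leaves at least one shift with no one available or exceeds a cap).
Beaumont, Espinoza, and Jensen alone can cover everything: Tue evening→Espinoza, Wed morning→Beaumont, Wed afternoon→Espinoza, Wed evening→Beaumont, Thu morning→Jensen, Thu afternoon→Beaumont, Thu evening→Jensen.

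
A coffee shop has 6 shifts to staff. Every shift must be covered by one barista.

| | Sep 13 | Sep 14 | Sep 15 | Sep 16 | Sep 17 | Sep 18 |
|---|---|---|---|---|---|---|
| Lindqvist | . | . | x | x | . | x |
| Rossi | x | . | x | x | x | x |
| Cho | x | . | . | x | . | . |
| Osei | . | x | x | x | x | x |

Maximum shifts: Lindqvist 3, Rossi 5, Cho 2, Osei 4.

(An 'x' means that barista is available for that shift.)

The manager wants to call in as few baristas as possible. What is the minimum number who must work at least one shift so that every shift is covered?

6 slots to fill and no one can take more than 5, so at least ⌈6/5⌉ = 2 baristas are needed.
Rossi and Osei alone can cover everything: Sep 13→Rossi, Sep 14→Osei, Sep 15→Rossi, Sep 16→Rossi, Sep 17→Rossi, Sep 18→Rossi.

2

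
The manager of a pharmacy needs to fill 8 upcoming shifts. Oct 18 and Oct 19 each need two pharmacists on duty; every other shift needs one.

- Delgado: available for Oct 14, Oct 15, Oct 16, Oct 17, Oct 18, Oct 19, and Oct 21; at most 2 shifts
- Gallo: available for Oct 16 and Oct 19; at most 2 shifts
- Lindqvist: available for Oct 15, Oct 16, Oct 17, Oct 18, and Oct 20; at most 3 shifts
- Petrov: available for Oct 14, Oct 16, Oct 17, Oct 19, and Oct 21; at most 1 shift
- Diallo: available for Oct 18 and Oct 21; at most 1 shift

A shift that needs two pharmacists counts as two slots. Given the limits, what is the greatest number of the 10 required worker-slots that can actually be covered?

Total capacity across all pharmacists is 2+2+3+1+1 = 9, and 10 slots are needed, so at most 9 can be filled.
An assignment achieving 9: Oct 14→Delgado, Oct 15→Delgado, Oct 16→Gallo, Oct 17→Lindqvist, Oct 18→Lindqvist+Diallo, Oct 19→Gallo+Petrov, Oct 20→Lindqvist.
Loads: Delgado 2/2, Gallo 2/2, Lindqvist 3/3, Petrov 1/1, Diallo 1/1.

9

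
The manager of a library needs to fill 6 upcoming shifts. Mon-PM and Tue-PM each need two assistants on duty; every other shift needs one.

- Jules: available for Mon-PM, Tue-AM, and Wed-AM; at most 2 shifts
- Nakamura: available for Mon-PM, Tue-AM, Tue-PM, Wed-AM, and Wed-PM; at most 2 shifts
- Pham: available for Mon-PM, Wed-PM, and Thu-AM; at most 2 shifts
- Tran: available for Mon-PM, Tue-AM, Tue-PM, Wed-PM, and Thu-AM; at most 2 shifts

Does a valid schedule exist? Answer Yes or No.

Yes

Tue-PM can only be covered by Nakamura and Tran, so that assignment is forced.
One valid schedule: Mon-PM→Pham+Tran, Tue-AM→Jules, Tue-PM→Nakamura+Tran, Wed-AM→Jules, Wed-PM→Nakamura, Thu-AM→Pham.
Loads: Jules 2/2, Nakamura 2/2, Pham 2/2, Tran 2/2 — all within limits.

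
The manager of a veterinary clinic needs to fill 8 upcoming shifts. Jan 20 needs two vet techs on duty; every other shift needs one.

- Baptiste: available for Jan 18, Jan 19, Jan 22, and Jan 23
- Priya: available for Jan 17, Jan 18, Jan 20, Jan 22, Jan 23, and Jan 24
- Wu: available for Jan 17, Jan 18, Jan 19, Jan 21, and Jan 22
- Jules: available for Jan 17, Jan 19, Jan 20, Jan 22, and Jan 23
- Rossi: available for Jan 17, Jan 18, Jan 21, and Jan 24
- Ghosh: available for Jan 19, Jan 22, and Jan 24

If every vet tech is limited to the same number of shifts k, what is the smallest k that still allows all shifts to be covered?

With 6 vet techs and 9 worker-slots to fill, someone must work at least ⌈9/6⌉ = 2 shifts, so k ≥ 2.
k = 2 works: Jan 17→Wu, Jan 18→Baptiste, Jan 19→Jules, Jan 20→Priya+Jules, Jan 21→Wu, Jan 22→Ghosh, Jan 23→Baptiste, Jan 24→Priya.
Loads: Baptiste 2, Priya 2, Wu 2, Jules 2, Rossi 0, Ghosh 1 — all ≤ 2.

2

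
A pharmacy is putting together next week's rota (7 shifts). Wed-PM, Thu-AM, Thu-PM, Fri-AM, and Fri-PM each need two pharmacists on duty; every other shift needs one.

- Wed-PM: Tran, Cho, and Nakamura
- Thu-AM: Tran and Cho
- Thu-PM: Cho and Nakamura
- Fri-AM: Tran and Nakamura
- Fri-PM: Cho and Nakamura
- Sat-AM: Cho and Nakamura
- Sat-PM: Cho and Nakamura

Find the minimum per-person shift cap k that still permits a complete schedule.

5

With 3 pharmacists and 12 worker-slots to fill, someone must work at least ⌈12/3⌉ = 4 shifts, so k ≥ 4.
k = 4 is infeasible (exhaustive check).
k = 5 works: Wed-PM→Tran+Nakamura, Thu-AM→Tran+Cho, Thu-PM→Cho+Nakamura, Fri-AM→Tran+Nakamura, Fri-PM→Cho+Nakamura, Sat-AM→Cho, Sat-PM→Cho.
Loads: Tran 3, Cho 5, Nakamura 4 — all ≤ 5.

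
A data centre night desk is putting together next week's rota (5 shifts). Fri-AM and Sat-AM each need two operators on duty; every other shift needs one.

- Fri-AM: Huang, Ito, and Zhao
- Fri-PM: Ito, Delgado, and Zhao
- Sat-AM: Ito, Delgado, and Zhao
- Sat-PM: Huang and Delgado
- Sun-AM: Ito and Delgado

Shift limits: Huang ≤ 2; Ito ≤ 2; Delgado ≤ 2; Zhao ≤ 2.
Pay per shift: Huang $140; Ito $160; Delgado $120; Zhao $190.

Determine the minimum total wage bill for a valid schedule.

$1030

Picking the cheapest available operator for each shift independently would cost $940, but that ignores the shift limits.
An optimal schedule: Fri-AM→Huang+Ito, Fri-PM→Delgado, Sat-AM→Delgado+Zhao, Sat-PM→Huang, Sun-AM→Ito.
Total: 140 + 160 + 120 + 120 + 190 + 140 + 160 = $1030.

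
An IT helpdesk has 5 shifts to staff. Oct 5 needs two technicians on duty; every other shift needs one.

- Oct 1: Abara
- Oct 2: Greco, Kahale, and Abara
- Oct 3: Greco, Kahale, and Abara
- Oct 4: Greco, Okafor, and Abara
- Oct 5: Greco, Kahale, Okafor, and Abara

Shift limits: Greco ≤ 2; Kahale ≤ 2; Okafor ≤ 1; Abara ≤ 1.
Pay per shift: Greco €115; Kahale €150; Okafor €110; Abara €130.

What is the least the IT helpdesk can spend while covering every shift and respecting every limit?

Oct 1 can only be covered by Abara, so that assignment is forced.
Picking the cheapest available technician for each shift independently would cost €695, but that ignores the shift limits.
An optimal schedule: Oct 1→Abara, Oct 2→Greco, Oct 3→Kahale, Oct 4→Greco, Oct 5→Kahale+Okafor.
Total: 130 + 115 + 150 + 115 + 150 + 110 = €770.

€770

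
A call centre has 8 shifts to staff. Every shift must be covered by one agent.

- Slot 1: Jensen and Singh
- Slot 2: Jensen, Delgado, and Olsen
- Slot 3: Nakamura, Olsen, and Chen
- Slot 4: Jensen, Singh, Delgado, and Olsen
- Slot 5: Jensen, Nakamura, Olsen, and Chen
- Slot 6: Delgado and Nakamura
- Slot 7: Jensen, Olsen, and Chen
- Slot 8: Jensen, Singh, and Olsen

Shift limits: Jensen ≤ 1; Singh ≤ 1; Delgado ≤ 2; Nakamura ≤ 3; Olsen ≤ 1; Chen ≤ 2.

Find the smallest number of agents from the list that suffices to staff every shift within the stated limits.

8 slots to fill and no one can take more than 3, so at least ⌈8/3⌉ = 3 agents are needed.
No set of 4 agents can cover every shift (each such set leaves at least one shift with no one available or exceeds a cap).
Jensen, Singh, Delgado, Nakamura, and Olsen alone can cover everything: Slot 1→Jensen, Slot 2→Delgado, Slot 3→Nakamura, Slot 4→Delgado, Slot 5→Nakamura, Slot 6→Nakamura, Slot 7→Olsen, Slot 8→Singh.

5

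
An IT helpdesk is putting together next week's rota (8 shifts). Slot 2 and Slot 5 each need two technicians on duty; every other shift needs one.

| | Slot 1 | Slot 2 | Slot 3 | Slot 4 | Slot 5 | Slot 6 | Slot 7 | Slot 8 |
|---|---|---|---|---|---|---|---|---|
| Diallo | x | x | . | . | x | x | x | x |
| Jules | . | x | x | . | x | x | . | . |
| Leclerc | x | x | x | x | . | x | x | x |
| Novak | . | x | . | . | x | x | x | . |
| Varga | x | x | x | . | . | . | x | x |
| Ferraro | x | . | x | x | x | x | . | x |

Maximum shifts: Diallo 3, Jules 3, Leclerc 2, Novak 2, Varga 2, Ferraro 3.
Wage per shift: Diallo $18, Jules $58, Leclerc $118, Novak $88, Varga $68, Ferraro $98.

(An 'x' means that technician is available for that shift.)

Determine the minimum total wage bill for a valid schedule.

$550

Picking the cheapest available technician for each shift independently would cost $380, but that ignores the shift limits.
An optimal schedule: Slot 1→Diallo, Slot 2→Jules+Varga, Slot 3→Jules, Slot 4→Ferraro, Slot 5→Jules+Novak, Slot 6→Diallo, Slot 7→Diallo, Slot 8→Varga.
Total: 18 + 58 + 68 + 58 + 98 + 58 + 88 + 18 + 18 + 68 = $550.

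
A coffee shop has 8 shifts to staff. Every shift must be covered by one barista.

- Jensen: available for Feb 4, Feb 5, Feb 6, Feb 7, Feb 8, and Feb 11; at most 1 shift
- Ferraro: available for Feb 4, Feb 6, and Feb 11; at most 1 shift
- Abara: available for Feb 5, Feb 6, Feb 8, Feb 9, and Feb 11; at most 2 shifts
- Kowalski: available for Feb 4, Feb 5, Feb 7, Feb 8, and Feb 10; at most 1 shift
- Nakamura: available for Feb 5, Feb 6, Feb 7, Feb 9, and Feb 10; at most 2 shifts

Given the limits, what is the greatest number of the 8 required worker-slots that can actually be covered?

Total capacity across all baristas is 1+1+2+1+2 = 7, and 8 slots are needed, so at most 7 can be filled.
An assignment achieving 7: Feb 4→Jensen, Feb 5→Nakamura, Feb 7→Nakamura, Feb 8→Abara, Feb 9→Abara, Feb 10→Kowalski, Feb 11→Ferraro.
Loads: Jensen 1/1, Ferraro 1/1, Abara 2/2, Kowalski 1/1, Nakamura 2/2.

7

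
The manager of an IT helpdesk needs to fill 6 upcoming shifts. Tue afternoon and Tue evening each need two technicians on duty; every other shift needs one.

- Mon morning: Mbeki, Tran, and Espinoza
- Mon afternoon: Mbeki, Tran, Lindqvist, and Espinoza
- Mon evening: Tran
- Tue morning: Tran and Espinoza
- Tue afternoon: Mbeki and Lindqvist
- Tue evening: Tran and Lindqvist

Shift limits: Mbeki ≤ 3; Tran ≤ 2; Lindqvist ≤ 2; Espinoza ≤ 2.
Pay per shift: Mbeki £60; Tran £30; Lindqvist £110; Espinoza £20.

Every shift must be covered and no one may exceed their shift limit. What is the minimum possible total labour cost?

Mon evening can only be covered by Tran, so that assignment is forced.
Tue afternoon can only be covered by Mbeki and Lindqvist, so that assignment is forced.
Tue evening can only be covered by Tran and Lindqvist, so that assignment is forced.
Picking the cheapest available technician for each shift independently would cost £400, but that ignores the shift limits.
An optimal schedule: Mon morning→Espinoza, Mon afternoon→Mbeki, Mon evening→Tran, Tue morning→Espinoza, Tue afternoon→Mbeki+Lindqvist, Tue evening→Tran+Lindqvist.
Total: 20 + 60 + 30 + 20 + 60 + 110 + 30 + 110 = £440.

£440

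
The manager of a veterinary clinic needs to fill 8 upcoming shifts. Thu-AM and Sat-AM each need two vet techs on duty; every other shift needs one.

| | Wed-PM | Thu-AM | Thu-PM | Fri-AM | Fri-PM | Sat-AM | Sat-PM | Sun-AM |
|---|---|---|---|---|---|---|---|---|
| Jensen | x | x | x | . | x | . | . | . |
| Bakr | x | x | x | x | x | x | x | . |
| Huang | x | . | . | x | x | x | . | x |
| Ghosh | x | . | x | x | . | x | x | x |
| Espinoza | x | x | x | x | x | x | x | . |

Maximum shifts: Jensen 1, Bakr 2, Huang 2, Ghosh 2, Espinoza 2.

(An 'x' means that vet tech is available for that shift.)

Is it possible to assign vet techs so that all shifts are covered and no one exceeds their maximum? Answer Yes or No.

Total capacity is 1+2+2+2+2 = 9 but 10 worker-slots are needed — infeasible.

No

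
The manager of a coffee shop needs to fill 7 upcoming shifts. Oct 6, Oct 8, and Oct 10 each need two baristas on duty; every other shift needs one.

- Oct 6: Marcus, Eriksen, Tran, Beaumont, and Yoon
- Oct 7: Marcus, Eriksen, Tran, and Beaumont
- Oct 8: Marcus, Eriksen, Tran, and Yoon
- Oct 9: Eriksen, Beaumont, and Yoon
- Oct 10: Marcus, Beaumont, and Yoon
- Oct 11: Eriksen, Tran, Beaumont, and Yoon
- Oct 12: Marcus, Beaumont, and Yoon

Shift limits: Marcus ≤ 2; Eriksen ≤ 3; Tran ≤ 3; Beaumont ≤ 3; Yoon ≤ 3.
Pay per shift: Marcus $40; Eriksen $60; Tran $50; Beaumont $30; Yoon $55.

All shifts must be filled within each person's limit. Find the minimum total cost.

$430

Picking the cheapest available barista for each shift independently would cost $350, but that ignores the shift limits.
An optimal schedule: Oct 6→Tran+Yoon, Oct 7→Marcus, Oct 8→Tran+Yoon, Oct 9→Beaumont, Oct 10→Beaumont+Marcus, Oct 11→Tran, Oct 12→Beaumont.
Total: 50 + 55 + 40 + 50 + 55 + 30 + 30 + 40 + 50 + 30 = $430.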